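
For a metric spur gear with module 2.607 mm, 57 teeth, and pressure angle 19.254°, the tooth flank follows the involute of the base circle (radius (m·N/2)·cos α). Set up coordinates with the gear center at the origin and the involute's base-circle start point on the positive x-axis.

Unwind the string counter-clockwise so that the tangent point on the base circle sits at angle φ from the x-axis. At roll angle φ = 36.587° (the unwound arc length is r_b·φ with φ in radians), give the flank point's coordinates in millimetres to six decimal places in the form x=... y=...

x=83.019472 y=5.843407

pitch radius r_p = m·N/2 = 2.607·57/2 = 74.299500
base radius r_b = r_p·cos α = 74.299500·cos 19.254° = 70.143632
roll angle φ = 36.587° = 0.63856361 rad
x = r_b·(cos φ + φ·sin φ) = 70.143632·(0.80295273 + 0.63856361·0.59604271) = 83.019472
y = r_b·(sin φ − φ·cos φ) = 70.143632·(0.59604271 − 0.63856361·0.80295273) = 5.843407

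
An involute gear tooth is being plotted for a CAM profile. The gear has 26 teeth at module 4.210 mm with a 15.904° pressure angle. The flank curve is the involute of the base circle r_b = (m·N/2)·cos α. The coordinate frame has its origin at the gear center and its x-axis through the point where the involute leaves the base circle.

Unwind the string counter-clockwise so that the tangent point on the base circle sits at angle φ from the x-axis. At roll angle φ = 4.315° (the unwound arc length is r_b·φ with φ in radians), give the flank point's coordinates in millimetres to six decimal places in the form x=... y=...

pitch radius r_p = m·N/2 = 4.210·26/2 = 54.730000
base radius r_b = r_p·cos α = 54.730000·cos 15.904° = 52.635055
roll angle φ = 4.315° = 0.07531096 rad
x = r_b·(cos φ + φ·sin φ) = 52.635055·(0.99716547 + 0.07531096·0.07523979) = 52.784110
y = r_b·(sin φ − φ·cos φ) = 52.635055·(0.07523979 − 0.07531096·0.99716547) = 0.007490

x=52.784110 y=0.007490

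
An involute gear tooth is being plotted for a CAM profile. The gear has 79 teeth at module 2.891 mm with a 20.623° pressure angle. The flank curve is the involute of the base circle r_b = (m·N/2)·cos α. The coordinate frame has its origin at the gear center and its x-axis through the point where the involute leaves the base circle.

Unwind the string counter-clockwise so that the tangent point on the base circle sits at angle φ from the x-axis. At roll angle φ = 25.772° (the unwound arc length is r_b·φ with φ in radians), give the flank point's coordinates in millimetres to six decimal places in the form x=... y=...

pitch radius r_p = m·N/2 = 2.891·79/2 = 114.194500
base radius r_b = r_p·cos α = 114.194500·cos 20.623° = 106.876713
roll angle φ = 25.772° = 0.44980625 rad
x = r_b·(cos φ + φ·sin φ) = 106.876713·(0.90053136 + 0.44980625·0.43479107) = 117.147897
y = r_b·(sin φ − φ·cos φ) = 106.876713·(0.43479107 − 0.44980625·0.90053136) = 3.177063

x=117.147897 y=3.177063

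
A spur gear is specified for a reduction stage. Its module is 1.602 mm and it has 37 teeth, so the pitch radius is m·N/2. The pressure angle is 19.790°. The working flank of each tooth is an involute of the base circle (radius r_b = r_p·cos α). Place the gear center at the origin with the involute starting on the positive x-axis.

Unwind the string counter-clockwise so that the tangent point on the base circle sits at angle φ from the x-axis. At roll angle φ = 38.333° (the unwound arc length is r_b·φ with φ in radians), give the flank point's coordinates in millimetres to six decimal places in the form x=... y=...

x=33.446582 y=2.661092

pitch radius r_p = m·N/2 = 1.602·37/2 = 29.637000
base radius r_b = r_p·cos α = 29.637000·cos 19.790° = 27.886635
roll angle φ = 38.333° = 0.66903706 rad
x = r_b·(cos φ + φ·sin φ) = 27.886635·(0.78441927 + 0.66903706·0.62023093) = 33.446582
y = r_b·(sin φ − φ·cos φ) = 27.886635·(0.62023093 − 0.66903706·0.78441927) = 2.661092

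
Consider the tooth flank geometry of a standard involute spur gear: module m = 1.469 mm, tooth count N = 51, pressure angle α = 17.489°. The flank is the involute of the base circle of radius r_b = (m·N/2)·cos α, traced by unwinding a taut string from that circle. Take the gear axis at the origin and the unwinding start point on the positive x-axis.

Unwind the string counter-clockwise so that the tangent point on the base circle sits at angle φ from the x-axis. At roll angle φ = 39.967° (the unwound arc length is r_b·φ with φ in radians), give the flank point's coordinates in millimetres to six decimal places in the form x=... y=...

x=43.391093 y=3.848949

pitch radius r_p = m·N/2 = 1.469·51/2 = 37.459500
base radius r_b = r_p·cos α = 37.459500·cos 17.489° = 35.727922
roll angle φ = 39.967° = 0.69755574 rad
x = r_b·(cos φ + φ·sin φ) = 35.727922·(0.76641454 + 0.69755574·0.64234629) = 43.391093
y = r_b·(sin φ − φ·cos φ) = 35.727922·(0.64234629 − 0.69755574·0.76641454) = 3.848949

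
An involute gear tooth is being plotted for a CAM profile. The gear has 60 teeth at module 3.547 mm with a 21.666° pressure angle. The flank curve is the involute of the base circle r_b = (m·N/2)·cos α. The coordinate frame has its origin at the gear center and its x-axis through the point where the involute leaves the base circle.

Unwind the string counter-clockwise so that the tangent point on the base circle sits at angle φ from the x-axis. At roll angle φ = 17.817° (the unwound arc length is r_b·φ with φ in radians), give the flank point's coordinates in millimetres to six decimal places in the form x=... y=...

x=103.558772 y=0.981684

pitch radius r_p = m·N/2 = 3.547·60/2 = 106.410000
base radius r_b = r_p·cos α = 106.410000·cos 21.666° = 98.892327
roll angle φ = 17.817° = 0.31096531 rad
x = r_b·(cos φ + φ·sin φ) = 98.892327·(0.95203865 + 0.31096531·0.30597779) = 103.558772
y = r_b·(sin φ − φ·cos φ) = 98.892327·(0.30597779 − 0.31096531·0.95203865) = 0.981684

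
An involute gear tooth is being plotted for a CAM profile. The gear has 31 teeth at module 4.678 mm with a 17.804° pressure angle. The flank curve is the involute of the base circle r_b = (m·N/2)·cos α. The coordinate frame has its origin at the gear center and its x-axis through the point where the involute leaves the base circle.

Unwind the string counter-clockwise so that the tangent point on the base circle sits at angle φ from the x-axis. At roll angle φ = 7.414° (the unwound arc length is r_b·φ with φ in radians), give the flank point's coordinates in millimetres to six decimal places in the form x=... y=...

pitch radius r_p = m·N/2 = 4.678·31/2 = 72.509000
base radius r_b = r_p·cos α = 72.509000·cos 17.804° = 69.036403
roll angle φ = 7.414° = 0.12939871 rad
x = r_b·(cos φ + φ·sin φ) = 69.036403·(0.99163966 + 0.12939871·0.12903790) = 69.611959
y = r_b·(sin φ − φ·cos φ) = 69.036403·(0.12903790 − 0.12939871·0.99163966) = 0.049776

x=69.611959 y=0.049776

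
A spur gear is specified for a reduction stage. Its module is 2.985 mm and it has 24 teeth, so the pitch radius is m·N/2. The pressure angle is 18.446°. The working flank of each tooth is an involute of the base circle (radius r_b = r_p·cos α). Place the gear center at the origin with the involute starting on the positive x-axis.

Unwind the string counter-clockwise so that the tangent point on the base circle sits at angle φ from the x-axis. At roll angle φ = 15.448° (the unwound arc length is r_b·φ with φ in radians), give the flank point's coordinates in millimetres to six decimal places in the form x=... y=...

x=35.192356 y=0.220387

pitch radius r_p = m·N/2 = 2.985·24/2 = 35.820000
base radius r_b = r_p·cos α = 35.820000·cos 18.446° = 33.979650
roll angle φ = 15.448° = 0.26961846 rad
x = r_b·(cos φ + φ·sin φ) = 33.979650·(0.96387259 + 0.26961846·0.26636370) = 35.192356
y = r_b·(sin φ − φ·cos φ) = 33.979650·(0.26636370 − 0.26961846·0.96387259) = 0.220387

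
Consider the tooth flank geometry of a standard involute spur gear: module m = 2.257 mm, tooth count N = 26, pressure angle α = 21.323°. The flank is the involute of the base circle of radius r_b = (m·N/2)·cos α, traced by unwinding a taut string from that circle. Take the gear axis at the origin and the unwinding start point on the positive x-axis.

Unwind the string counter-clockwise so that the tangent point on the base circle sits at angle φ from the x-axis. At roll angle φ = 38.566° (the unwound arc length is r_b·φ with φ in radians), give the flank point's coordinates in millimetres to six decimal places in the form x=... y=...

pitch radius r_p = m·N/2 = 2.257·26/2 = 29.341000
base radius r_b = r_p·cos α = 29.341000·cos 21.323° = 27.332472
roll angle φ = 38.566° = 0.67310368 rad
x = r_b·(cos φ + φ·sin φ) = 27.332472·(0.78189055 + 0.67310368·0.62341572) = 32.840347
y = r_b·(sin φ − φ·cos φ) = 27.332472·(0.62341572 − 0.67310368·0.78189055) = 2.654593

x=32.840347 y=2.654593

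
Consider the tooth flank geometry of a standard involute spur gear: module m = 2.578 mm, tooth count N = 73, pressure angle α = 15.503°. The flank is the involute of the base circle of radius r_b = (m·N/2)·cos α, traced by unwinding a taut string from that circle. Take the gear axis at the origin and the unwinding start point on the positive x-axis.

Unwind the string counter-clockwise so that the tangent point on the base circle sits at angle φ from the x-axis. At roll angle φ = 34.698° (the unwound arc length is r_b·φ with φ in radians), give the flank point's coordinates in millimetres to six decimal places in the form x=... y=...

x=105.806720 y=6.469821

pitch radius r_p = m·N/2 = 2.578·73/2 = 94.097000
base radius r_b = r_p·cos α = 94.097000·cos 15.503° = 90.673418
roll angle φ = 34.698° = 0.60559434 rad
x = r_b·(cos φ + φ·sin φ) = 90.673418·(0.82216391 + 0.60559434·0.56925082) = 105.806720
y = r_b·(sin φ − φ·cos φ) = 90.673418·(0.56925082 − 0.60559434·0.82216391) = 6.469821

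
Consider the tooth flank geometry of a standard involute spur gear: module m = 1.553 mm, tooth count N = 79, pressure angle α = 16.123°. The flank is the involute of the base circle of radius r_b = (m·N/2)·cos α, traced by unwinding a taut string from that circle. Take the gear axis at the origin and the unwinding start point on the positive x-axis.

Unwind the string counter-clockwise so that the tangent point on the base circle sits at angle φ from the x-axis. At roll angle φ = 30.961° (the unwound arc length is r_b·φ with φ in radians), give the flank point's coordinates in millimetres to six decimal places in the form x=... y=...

x=66.916670 y=3.009974

pitch radius r_p = m·N/2 = 1.553·79/2 = 61.343500
base radius r_b = r_p·cos α = 61.343500·cos 16.123° = 58.930722
roll angle φ = 30.961° = 0.54037139 rad
x = r_b·(cos φ + φ·sin φ) = 58.930722·(0.85751768 + 0.54037139·0.51445450) = 66.916670
y = r_b·(sin φ − φ·cos φ) = 58.930722·(0.51445450 − 0.54037139·0.85751768) = 3.009974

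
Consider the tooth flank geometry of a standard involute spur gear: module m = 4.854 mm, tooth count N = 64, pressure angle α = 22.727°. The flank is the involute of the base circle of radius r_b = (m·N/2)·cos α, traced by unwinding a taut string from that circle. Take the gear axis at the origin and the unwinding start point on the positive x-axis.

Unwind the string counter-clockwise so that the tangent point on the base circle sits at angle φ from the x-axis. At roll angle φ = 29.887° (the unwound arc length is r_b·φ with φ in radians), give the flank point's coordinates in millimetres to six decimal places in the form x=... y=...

pitch radius r_p = m·N/2 = 4.854·64/2 = 155.328000
base radius r_b = r_p·cos α = 155.328000·cos 22.727° = 143.267733
roll angle φ = 29.887° = 0.52162655 rad
x = r_b·(cos φ + φ·sin φ) = 143.267733·(0.86700983 + 0.52162655·0.49829103) = 161.452945
y = r_b·(sin φ − φ·cos φ) = 143.267733·(0.49829103 − 0.52162655·0.86700983) = 6.595428

x=161.452945 y=6.595428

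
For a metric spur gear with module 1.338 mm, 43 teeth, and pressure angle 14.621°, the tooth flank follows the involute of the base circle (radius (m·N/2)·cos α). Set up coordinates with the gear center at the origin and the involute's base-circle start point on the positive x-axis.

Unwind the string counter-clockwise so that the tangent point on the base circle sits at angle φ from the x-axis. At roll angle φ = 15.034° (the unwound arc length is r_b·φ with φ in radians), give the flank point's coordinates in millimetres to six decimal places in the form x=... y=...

x=28.777234 y=0.166471

pitch radius r_p = m·N/2 = 1.338·43/2 = 28.767000
base radius r_b = r_p·cos α = 28.767000·cos 14.621° = 27.835430
roll angle φ = 15.034° = 0.26239280 rad
x = r_b·(cos φ + φ·sin φ) = 27.835430·(0.96577207 + 0.26239280·0.25939219) = 28.777234
y = r_b·(sin φ − φ·cos φ) = 27.835430·(0.25939219 − 0.26239280·0.96577207) = 0.166471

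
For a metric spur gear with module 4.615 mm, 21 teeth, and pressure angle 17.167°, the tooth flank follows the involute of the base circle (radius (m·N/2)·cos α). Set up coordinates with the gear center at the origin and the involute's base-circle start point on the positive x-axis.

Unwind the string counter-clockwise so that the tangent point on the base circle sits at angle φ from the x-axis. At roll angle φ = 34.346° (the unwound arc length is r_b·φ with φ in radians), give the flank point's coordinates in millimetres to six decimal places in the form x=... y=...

x=53.884643 y=3.206422

pitch radius r_p = m·N/2 = 4.615·21/2 = 48.457500
base radius r_b = r_p·cos α = 48.457500·cos 17.167° = 46.298647
roll angle φ = 34.346° = 0.59945078 rad
x = r_b·(cos φ + φ·sin φ) = 46.298647·(0.82564560 + 0.59945078·0.56418910) = 53.884643
y = r_b·(sin φ − φ·cos φ) = 46.298647·(0.56418910 − 0.59945078·0.82564560) = 3.206422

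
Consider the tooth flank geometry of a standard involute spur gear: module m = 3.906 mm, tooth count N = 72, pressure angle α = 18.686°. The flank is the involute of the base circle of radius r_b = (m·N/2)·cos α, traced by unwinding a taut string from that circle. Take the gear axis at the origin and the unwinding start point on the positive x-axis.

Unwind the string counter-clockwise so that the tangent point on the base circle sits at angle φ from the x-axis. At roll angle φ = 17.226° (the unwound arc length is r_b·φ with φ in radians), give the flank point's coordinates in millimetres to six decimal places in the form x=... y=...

pitch radius r_p = m·N/2 = 3.906·72/2 = 140.616000
base radius r_b = r_p·cos α = 140.616000·cos 18.686° = 133.203932
roll angle φ = 17.226° = 0.30065042 rad
x = r_b·(cos φ + φ·sin φ) = 133.203932·(0.95514408 + 0.30065042·0.29614151) = 139.088768
y = r_b·(sin φ − φ·cos φ) = 133.203932·(0.29614151 − 0.30065042·0.95514408) = 1.195778

x=139.088768 y=1.195778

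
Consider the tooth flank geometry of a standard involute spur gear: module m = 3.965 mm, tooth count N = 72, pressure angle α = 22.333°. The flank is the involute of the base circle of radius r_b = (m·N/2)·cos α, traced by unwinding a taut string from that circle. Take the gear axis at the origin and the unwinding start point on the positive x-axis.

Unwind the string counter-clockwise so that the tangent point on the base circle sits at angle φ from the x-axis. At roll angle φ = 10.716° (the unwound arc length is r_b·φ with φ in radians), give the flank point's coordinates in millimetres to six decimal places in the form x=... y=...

x=134.322325 y=0.286928

pitch radius r_p = m·N/2 = 3.965·72/2 = 142.740000
base radius r_b = r_p·cos α = 142.740000·cos 22.333° = 132.033217
roll angle φ = 10.716° = 0.18702948 rad
x = r_b·(cos φ + φ·sin φ) = 132.033217·(0.98256091 + 0.18702948·0.18594101) = 134.322325
y = r_b·(sin φ − φ·cos φ) = 132.033217·(0.18594101 − 0.18702948·0.98256091) = 0.286928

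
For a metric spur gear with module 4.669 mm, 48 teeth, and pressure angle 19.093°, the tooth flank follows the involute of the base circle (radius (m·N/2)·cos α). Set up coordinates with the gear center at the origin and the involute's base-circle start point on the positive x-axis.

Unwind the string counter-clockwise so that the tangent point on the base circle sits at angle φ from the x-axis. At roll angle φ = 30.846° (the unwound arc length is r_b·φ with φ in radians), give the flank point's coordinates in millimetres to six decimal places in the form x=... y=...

pitch radius r_p = m·N/2 = 4.669·48/2 = 112.056000
base radius r_b = r_p·cos α = 112.056000·cos 19.093° = 105.891674
roll angle φ = 30.846° = 0.53836426 rad
x = r_b·(cos φ + φ·sin φ) = 105.891674·(0.85854853 + 0.53836426·0.51273232) = 120.143135
y = r_b·(sin φ − φ·cos φ) = 105.891674·(0.51273232 − 0.53836426·0.85854853) = 5.349698

x=120.143135 y=5.349698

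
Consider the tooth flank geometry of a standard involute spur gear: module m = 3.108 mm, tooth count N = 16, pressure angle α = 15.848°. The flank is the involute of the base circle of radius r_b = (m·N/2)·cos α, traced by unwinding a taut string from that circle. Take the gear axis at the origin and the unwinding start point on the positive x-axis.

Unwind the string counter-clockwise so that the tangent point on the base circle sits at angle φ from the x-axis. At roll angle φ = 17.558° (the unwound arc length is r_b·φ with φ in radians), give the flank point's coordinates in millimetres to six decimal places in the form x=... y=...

x=25.015773 y=0.227297

pitch radius r_p = m·N/2 = 3.108·16/2 = 24.864000
base radius r_b = r_p·cos α = 24.864000·cos 15.848° = 23.918908
roll angle φ = 17.558° = 0.30644491 rad
x = r_b·(cos φ + φ·sin φ) = 23.918908·(0.95341206 + 0.30644491·0.30167108) = 25.015773
y = r_b·(sin φ − φ·cos φ) = 23.918908·(0.30167108 − 0.30644491·0.95341206) = 0.227297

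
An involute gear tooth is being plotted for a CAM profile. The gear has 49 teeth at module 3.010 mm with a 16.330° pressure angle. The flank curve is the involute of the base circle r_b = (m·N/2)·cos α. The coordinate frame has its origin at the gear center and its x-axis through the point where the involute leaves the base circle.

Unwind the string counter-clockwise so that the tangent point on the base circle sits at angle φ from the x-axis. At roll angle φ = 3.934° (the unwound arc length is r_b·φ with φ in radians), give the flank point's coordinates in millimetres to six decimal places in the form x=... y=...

x=70.936616 y=0.007632

pitch radius r_p = m·N/2 = 3.010·49/2 = 73.745000
base radius r_b = r_p·cos α = 73.745000·cos 16.330° = 70.769994
roll angle φ = 3.934° = 0.06866125 rad
x = r_b·(cos φ + φ·sin φ) = 70.769994·(0.99764374 + 0.06866125·0.06860732) = 70.936616
y = r_b·(sin φ − φ·cos φ) = 70.769994·(0.06860732 − 0.06866125·0.99764374) = 0.007632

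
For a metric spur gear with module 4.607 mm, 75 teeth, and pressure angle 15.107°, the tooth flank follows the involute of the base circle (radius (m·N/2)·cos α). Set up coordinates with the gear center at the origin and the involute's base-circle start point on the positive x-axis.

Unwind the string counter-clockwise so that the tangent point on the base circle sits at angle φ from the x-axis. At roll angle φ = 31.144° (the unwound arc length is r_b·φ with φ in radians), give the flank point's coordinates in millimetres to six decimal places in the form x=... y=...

pitch radius r_p = m·N/2 = 4.607·75/2 = 172.762500
base radius r_b = r_p·cos α = 172.762500·cos 15.107° = 166.791966
roll angle φ = 31.144° = 0.54356534 rad
x = r_b·(cos φ + φ·sin φ) = 166.791966·(0.85587016 + 0.54356534·0.51719074) = 189.641986
y = r_b·(sin φ − φ·cos φ) = 166.791966·(0.51719074 − 0.54356534·0.85587016) = 8.668076

x=189.641986 y=8.668076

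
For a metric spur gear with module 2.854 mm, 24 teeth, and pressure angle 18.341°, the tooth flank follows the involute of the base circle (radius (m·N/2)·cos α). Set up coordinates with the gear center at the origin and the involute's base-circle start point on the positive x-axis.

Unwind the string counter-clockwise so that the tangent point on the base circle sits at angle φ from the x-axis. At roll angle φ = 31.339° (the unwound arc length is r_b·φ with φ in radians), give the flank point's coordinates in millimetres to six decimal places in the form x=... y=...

x=37.013332 y=1.720721

pitch radius r_p = m·N/2 = 2.854·24/2 = 34.248000
base radius r_b = r_p·cos α = 34.248000·cos 18.341° = 32.508220
roll angle φ = 31.339° = 0.54696873 rad
x = r_b·(cos φ + φ·sin φ) = 32.508220·(0.85410501 + 0.54696873·0.52010060) = 37.013332
y = r_b·(sin φ − φ·cos φ) = 32.508220·(0.52010060 − 0.54696873·0.85410501) = 1.720721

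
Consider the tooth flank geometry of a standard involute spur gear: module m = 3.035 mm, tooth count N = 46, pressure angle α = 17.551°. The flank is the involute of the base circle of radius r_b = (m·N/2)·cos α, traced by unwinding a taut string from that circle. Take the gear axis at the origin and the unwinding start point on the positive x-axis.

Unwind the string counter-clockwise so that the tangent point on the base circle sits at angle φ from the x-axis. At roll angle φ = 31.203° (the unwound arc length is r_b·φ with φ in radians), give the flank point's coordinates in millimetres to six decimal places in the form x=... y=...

x=75.705318 y=3.478150

pitch radius r_p = m·N/2 = 3.035·46/2 = 69.805000
base radius r_b = r_p·cos α = 69.805000·cos 17.551° = 66.555501
roll angle φ = 31.203° = 0.54459509 rad
x = r_b·(cos φ + φ·sin φ) = 66.555501·(0.85533714 + 0.54459509·0.51807180) = 75.705318
y = r_b·(sin φ − φ·cos φ) = 66.555501·(0.51807180 − 0.54459509·0.85533714) = 3.478150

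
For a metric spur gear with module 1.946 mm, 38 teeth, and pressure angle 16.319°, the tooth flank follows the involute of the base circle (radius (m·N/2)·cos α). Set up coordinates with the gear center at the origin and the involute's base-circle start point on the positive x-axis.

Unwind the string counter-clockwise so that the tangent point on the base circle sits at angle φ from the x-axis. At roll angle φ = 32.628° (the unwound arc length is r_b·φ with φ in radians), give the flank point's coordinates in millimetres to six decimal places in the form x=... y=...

x=40.779914 y=2.114316

pitch radius r_p = m·N/2 = 1.946·38/2 = 36.974000
base radius r_b = r_p·cos α = 36.974000·cos 16.319° = 35.484398
roll angle φ = 32.628° = 0.56946603 rad
x = r_b·(cos φ + φ·sin φ) = 35.484398·(0.84218900 + 0.56946603·0.53918242) = 40.779914
y = r_b·(sin φ − φ·cos φ) = 35.484398·(0.53918242 − 0.56946603·0.84218900) = 2.114316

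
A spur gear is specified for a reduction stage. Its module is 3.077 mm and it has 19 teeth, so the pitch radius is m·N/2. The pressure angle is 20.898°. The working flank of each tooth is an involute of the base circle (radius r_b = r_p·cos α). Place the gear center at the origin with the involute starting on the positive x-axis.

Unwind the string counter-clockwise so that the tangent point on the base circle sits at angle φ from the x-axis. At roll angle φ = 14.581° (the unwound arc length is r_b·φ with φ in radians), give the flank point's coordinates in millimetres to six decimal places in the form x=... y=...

x=28.178593 y=0.149058

pitch radius r_p = m·N/2 = 3.077·19/2 = 29.231500
base radius r_b = r_p·cos α = 29.231500·cos 20.898° = 27.308562
roll angle φ = 14.581° = 0.25448646 rad
x = r_b·(cos φ + φ·sin φ) = 27.308562·(0.96779271 + 0.25448646·0.25174844) = 28.178593
y = r_b·(sin φ − φ·cos φ) = 27.308562·(0.25174844 − 0.25448646·0.96779271) = 0.149058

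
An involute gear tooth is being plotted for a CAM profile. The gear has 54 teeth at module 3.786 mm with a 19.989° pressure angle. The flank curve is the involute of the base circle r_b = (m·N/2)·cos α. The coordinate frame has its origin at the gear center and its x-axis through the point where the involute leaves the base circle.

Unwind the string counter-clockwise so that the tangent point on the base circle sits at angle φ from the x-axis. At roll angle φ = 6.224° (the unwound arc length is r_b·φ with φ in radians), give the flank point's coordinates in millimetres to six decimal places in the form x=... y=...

x=96.629091 y=0.040998

pitch radius r_p = m·N/2 = 3.786·54/2 = 102.222000
base radius r_b = r_p·cos α = 102.222000·cos 19.989° = 96.063970
roll angle φ = 6.224° = 0.10862929 rad
x = r_b·(cos φ + φ·sin φ) = 96.063970·(0.99410564 + 0.10862929·0.10841578) = 96.629091
y = r_b·(sin φ − φ·cos φ) = 96.063970·(0.10841578 − 0.10862929·0.99410564) = 0.040998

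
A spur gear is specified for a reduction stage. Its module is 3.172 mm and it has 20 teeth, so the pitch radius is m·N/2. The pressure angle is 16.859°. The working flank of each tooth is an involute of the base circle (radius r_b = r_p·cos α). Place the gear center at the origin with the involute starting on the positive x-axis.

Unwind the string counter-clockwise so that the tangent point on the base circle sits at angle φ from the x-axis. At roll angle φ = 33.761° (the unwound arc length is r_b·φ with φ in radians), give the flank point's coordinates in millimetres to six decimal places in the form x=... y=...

x=35.178018 y=1.999204

pitch radius r_p = m·N/2 = 3.172·20/2 = 31.720000
base radius r_b = r_p·cos α = 31.720000·cos 16.859° = 30.356718
roll angle φ = 33.761° = 0.58924061 rad
x = r_b·(cos φ + φ·sin φ) = 30.356718·(0.83136294 + 0.58924061·0.55572985) = 35.178018
y = r_b·(sin φ − φ·cos φ) = 30.356718·(0.55572985 − 0.58924061·0.83136294) = 1.999204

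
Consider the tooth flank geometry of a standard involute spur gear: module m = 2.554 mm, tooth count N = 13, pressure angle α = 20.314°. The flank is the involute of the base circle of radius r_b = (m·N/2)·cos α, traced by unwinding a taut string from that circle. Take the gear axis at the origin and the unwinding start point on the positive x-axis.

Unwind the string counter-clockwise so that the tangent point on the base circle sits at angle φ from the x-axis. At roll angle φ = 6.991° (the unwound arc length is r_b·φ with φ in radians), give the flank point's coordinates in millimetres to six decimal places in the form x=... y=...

pitch radius r_p = m·N/2 = 2.554·13/2 = 16.601000
base radius r_b = r_p·cos α = 16.601000·cos 20.314° = 15.568486
roll angle φ = 6.991° = 0.12201597 rad
x = r_b·(cos φ + φ·sin φ) = 15.568486·(0.99256528 + 0.12201597·0.12171343) = 15.683946
y = r_b·(sin φ − φ·cos φ) = 15.568486·(0.12171343 − 0.12201597·0.99256528) = 0.009413

x=15.683946 y=0.009413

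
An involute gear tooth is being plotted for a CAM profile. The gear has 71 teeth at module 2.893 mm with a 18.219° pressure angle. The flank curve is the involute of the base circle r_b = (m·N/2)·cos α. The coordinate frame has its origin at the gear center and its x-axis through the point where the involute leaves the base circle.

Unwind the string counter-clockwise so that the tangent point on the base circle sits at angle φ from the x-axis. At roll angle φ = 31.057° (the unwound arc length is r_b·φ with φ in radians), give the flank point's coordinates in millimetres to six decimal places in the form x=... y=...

x=110.848533 y=5.028232

pitch radius r_p = m·N/2 = 2.893·71/2 = 102.701500
base radius r_b = r_p·cos α = 102.701500·cos 18.219° = 97.552912
roll angle φ = 31.057° = 0.54204691 rad
x = r_b·(cos φ + φ·sin φ) = 97.552912·(0.85665450 + 0.54204691·0.51589056) = 110.848533
y = r_b·(sin φ − φ·cos φ) = 97.552912·(0.51589056 − 0.54204691·0.85665450) = 5.028232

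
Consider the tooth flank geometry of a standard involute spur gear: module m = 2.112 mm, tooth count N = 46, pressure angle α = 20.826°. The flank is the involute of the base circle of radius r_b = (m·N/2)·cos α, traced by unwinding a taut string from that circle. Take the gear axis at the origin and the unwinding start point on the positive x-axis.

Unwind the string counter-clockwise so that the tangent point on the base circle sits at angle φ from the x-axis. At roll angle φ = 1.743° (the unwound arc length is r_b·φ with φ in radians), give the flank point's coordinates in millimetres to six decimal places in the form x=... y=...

pitch radius r_p = m·N/2 = 2.112·46/2 = 48.576000
base radius r_b = r_p·cos α = 48.576000·cos 20.826° = 45.402260
roll angle φ = 1.743° = 0.03042109 rad
x = r_b·(cos φ + φ·sin φ) = 45.402260·(0.99953731 + 0.03042109·0.03041640) = 45.423263
y = r_b·(sin φ − φ·cos φ) = 45.402260·(0.03041640 − 0.03042109·0.99953731) = 0.000426

x=45.423263 y=0.000426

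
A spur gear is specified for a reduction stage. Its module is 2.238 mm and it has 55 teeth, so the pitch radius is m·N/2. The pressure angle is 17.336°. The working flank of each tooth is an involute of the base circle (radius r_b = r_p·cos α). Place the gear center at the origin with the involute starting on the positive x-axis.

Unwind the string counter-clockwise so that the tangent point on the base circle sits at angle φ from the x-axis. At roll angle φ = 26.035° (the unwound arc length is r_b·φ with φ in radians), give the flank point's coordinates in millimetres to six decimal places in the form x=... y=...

pitch radius r_p = m·N/2 = 2.238·55/2 = 61.545000
base radius r_b = r_p·cos α = 61.545000·cos 17.336° = 58.749242
roll angle φ = 26.035° = 0.45439647 rad
x = r_b·(cos φ + φ·sin φ) = 58.749242·(0.89852609 + 0.45439647·0.43892011) = 64.504896
y = r_b·(sin φ − φ·cos φ) = 58.749242·(0.43892011 − 0.45439647·0.89852609) = 1.799667

x=64.504896 y=1.799667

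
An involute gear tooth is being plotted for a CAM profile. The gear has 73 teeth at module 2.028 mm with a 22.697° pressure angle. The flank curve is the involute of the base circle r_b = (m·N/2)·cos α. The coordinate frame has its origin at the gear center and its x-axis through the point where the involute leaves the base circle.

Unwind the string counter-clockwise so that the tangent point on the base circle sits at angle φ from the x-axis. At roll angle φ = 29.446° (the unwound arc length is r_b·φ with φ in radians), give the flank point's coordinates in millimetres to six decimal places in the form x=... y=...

pitch radius r_p = m·N/2 = 2.028·73/2 = 74.022000
base radius r_b = r_p·cos α = 74.022000·cos 22.697° = 68.289610
roll angle φ = 29.446° = 0.51392965 rad
x = r_b·(cos φ + φ·sin φ) = 68.289610·(0.87081941 + 0.51392965·0.49160305) = 76.721246
y = r_b·(sin φ − φ·cos φ) = 68.289610·(0.49160305 − 0.51392965·0.87081941) = 3.009054

x=76.721246 y=3.009054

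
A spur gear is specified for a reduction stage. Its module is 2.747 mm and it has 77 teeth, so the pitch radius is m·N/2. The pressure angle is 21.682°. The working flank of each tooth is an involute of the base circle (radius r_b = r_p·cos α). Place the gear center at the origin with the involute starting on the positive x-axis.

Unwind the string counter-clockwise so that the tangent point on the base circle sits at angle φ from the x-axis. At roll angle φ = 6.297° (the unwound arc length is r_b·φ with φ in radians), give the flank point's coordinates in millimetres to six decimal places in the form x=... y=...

pitch radius r_p = m·N/2 = 2.747·77/2 = 105.759500
base radius r_b = r_p·cos α = 105.759500·cos 21.682° = 98.276876
roll angle φ = 6.297° = 0.10990338 rad
x = r_b·(cos φ + φ·sin φ) = 98.276876·(0.99396670 + 0.10990338·0.10968227) = 98.868616
y = r_b·(sin φ − φ·cos φ) = 98.276876·(0.10968227 − 0.10990338·0.99396670) = 0.043435

x=98.868616 y=0.043435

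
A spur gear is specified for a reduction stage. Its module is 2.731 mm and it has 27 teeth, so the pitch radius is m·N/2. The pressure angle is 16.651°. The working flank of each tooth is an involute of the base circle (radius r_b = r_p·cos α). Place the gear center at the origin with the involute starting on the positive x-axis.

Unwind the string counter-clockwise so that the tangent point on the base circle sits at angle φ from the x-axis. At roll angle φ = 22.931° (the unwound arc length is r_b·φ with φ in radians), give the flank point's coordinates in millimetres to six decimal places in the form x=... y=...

pitch radius r_p = m·N/2 = 2.731·27/2 = 36.868500
base radius r_b = r_p·cos α = 36.868500·cos 16.651° = 35.322526
roll angle φ = 22.931° = 0.40022145 rad
x = r_b·(cos φ + φ·sin φ) = 35.322526·(0.92097473 + 0.40022145·0.38962230) = 38.039180
y = r_b·(sin φ − φ·cos φ) = 35.322526·(0.38962230 − 0.40022145·0.92097473) = 0.742778

x=38.039180 y=0.742778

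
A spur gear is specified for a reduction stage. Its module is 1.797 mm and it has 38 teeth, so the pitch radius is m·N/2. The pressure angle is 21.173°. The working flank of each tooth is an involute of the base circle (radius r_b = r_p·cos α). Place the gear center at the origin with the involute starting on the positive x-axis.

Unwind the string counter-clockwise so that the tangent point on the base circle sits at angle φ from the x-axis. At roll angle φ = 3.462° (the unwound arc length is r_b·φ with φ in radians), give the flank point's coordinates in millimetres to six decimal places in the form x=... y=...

pitch radius r_p = m·N/2 = 1.797·38/2 = 34.143000
base radius r_b = r_p·cos α = 34.143000·cos 21.173° = 31.838146
roll angle φ = 3.462° = 0.06042330 rad
x = r_b·(cos φ + φ·sin φ) = 31.838146·(0.99817507 + 0.06042330·0.06038654) = 31.896213
y = r_b·(sin φ − φ·cos φ) = 31.838146·(0.06038654 − 0.06042330·0.99817507) = 0.002340

x=31.896213 y=0.002340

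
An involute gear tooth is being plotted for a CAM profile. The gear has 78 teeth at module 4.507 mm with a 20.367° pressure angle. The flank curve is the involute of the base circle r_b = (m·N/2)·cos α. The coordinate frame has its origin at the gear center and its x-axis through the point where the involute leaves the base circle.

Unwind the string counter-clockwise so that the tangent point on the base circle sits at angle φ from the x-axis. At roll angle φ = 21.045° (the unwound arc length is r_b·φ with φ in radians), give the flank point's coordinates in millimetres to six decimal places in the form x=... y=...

x=175.527746 y=2.685360

pitch radius r_p = m·N/2 = 4.507·78/2 = 175.773000
base radius r_b = r_p·cos α = 175.773000·cos 20.367° = 164.784129
roll angle φ = 21.045° = 0.36730454 rad
x = r_b·(cos φ + φ·sin φ) = 164.784129·(0.93329868 + 0.36730454·0.35910107) = 175.527746
y = r_b·(sin φ − φ·cos φ) = 164.784129·(0.35910107 − 0.36730454·0.93329868) = 2.685360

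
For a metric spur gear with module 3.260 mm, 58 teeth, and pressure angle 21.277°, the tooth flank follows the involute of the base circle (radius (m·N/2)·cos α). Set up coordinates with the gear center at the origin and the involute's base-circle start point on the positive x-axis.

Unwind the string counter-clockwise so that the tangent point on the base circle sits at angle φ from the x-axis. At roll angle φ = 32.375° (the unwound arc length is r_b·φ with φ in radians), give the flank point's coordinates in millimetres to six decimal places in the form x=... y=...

pitch radius r_p = m·N/2 = 3.260·58/2 = 94.540000
base radius r_b = r_p·cos α = 94.540000·cos 21.277° = 88.095867
roll angle φ = 32.375° = 0.56505035 rad
x = r_b·(cos φ + φ·sin φ) = 88.095867·(0.84456164 + 0.56505035·0.53545834) = 101.056757
y = r_b·(sin φ − φ·cos φ) = 88.095867·(0.53545834 − 0.56505035·0.84456164) = 5.130570

x=101.056757 y=5.130570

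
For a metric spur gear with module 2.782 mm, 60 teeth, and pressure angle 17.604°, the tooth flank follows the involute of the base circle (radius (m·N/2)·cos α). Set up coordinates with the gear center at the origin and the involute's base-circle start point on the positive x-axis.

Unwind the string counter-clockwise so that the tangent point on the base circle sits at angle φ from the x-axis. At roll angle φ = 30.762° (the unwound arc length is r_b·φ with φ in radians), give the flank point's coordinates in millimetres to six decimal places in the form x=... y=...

x=90.204139 y=3.986871

pitch radius r_p = m·N/2 = 2.782·60/2 = 83.460000
base radius r_b = r_p·cos α = 83.460000·cos 17.604° = 79.551531
roll angle φ = 30.762° = 0.53689818 rad
x = r_b·(cos φ + φ·sin φ) = 79.551531·(0.85929931 + 0.53689818·0.51147307) = 90.204139
y = r_b·(sin φ − φ·cos φ) = 79.551531·(0.51147307 − 0.53689818·0.85929931) = 3.986871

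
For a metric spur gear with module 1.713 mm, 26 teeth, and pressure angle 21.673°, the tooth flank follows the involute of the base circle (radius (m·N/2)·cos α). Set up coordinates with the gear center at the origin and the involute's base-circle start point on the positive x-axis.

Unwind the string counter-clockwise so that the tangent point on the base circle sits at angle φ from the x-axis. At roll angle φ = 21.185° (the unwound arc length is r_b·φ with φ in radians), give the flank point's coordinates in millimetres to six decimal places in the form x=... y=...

x=22.061373 y=0.343959

pitch radius r_p = m·N/2 = 1.713·26/2 = 22.269000
base radius r_b = r_p·cos α = 22.269000·cos 21.673° = 20.694731
roll angle φ = 21.185° = 0.36974800 rad
x = r_b·(cos φ + φ·sin φ) = 20.694731·(0.93241844 + 0.36974800·0.36138048) = 22.061373
y = r_b·(sin φ − φ·cos φ) = 20.694731·(0.36138048 − 0.36974800·0.93241844) = 0.343959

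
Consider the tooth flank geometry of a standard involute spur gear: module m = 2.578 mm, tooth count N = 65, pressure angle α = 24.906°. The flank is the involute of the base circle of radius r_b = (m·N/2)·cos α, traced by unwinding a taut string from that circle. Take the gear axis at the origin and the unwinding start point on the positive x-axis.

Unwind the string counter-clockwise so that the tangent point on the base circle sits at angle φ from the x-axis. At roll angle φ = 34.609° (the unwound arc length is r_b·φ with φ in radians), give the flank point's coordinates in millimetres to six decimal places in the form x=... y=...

x=88.617412 y=5.381733

pitch radius r_p = m·N/2 = 2.578·65/2 = 83.785000
base radius r_b = r_p·cos α = 83.785000·cos 24.906° = 75.992988
roll angle φ = 34.609° = 0.60404100 rad
x = r_b·(cos φ + φ·sin φ) = 75.992988·(0.82304716 + 0.60404100·0.56797304) = 88.617412
y = r_b·(sin φ − φ·cos φ) = 75.992988·(0.56797304 − 0.60404100·0.82304716) = 5.381733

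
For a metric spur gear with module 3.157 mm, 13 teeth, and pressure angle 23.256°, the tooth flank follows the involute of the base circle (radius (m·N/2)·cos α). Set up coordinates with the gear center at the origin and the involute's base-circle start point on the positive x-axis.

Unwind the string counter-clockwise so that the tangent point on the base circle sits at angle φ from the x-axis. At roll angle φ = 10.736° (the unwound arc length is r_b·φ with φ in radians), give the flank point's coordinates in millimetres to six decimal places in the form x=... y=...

x=19.181282 y=0.041200

pitch radius r_p = m·N/2 = 3.157·13/2 = 20.520500
base radius r_b = r_p·cos α = 20.520500·cos 23.256° = 18.853207
roll angle φ = 10.736° = 0.18737855 rad
x = r_b·(cos φ + φ·sin φ) = 18.853207·(0.98249594 + 0.18737855·0.18628397) = 19.181282
y = r_b·(sin φ − φ·cos φ) = 18.853207·(0.18628397 − 0.18737855·0.98249594) = 0.041200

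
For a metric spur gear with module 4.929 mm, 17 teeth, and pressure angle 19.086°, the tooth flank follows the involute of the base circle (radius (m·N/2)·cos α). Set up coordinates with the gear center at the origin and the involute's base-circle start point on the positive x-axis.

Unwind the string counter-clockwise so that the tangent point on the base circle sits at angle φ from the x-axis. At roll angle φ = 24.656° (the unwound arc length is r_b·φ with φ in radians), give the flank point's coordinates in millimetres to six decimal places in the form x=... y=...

pitch radius r_p = m·N/2 = 4.929·17/2 = 41.896500
base radius r_b = r_p·cos α = 41.896500·cos 19.086° = 39.593401
roll angle φ = 24.656° = 0.43032838 rad
x = r_b·(cos φ + φ·sin φ) = 39.593401·(0.90882881 + 0.43032838·0.41716927) = 43.091422
y = r_b·(sin φ − φ·cos φ) = 39.593401·(0.41716927 − 0.43032838·0.90882881) = 1.032376

x=43.091422 y=1.032376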